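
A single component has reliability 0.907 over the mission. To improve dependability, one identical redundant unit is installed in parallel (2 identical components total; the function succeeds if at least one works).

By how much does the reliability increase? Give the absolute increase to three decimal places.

0.084

R_before = 0.907
R_after = 1 − (1 − 0.907)^2 = 0.991
ΔR = 0.991 − 0.907 = 0.084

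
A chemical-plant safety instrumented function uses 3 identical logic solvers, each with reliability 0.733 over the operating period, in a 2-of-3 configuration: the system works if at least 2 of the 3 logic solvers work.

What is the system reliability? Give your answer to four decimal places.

0.8242

R = Σ_{i=2}^{3} C(3,i) p^i (1−p)^{3−i} with p = 0.733
C(3,2)·0.733^2·0.267^1 = 0.430368
C(3,3)·0.733^3·0.267^0 = 0.393833
Sum = 0.8242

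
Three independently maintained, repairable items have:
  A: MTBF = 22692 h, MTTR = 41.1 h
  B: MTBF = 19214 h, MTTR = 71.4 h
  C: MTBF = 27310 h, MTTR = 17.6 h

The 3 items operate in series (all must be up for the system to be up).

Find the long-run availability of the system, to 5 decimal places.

A(A) = MTBF/(MTBF+MTTR) = 22692/(22692+41.1) = 0.998192
A(B) = MTBF/(MTBF+MTTR) = 19214/(19214+71.4) = 0.996298
A(C) = MTBF/(MTBF+MTTR) = 27310/(27310+17.6) = 0.999356
Series availability: 0.998192 × 0.996298 × 0.999356 = 0.99386

0.99386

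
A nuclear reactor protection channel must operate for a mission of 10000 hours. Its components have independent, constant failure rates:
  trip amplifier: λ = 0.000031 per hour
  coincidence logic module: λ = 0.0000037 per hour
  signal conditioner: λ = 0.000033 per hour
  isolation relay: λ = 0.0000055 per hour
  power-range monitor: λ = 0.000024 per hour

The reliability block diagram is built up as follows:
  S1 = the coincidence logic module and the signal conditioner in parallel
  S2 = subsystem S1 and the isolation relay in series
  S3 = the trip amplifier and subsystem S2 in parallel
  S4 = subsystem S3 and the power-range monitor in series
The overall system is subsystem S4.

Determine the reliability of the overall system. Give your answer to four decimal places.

0.7734

R(trip amplifier) = exp(−0.000031 × 10000) = 0.733447
R(coincidence logic module) = exp(−0.0000037 × 10000) = 0.963676
R(signal conditioner) = exp(−0.000033 × 10000) = 0.718924
R(isolation relay) = exp(−0.0000055 × 10000) = 0.946485
R(power-range monitor) = exp(−0.000024 × 10000) = 0.786628
Parallel (coincidence logic module and signal conditioner): 1 − (1 − 0.963676)(1 − 0.718924) = 0.989790
Series ([0.989790] and isolation relay): 0.989790 × 0.946485 = 0.936821
Parallel (trip amplifier and [0.936821]): 1 − (1 − 0.733447)(1 − 0.936821) = 0.983159
Series ([0.983159] and power-range monitor): 0.983159 × 0.786628 = 0.7734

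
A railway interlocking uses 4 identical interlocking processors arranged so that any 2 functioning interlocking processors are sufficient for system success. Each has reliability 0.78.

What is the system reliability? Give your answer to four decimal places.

R = Σ_{i=2}^{4} C(4,i) p^i (1−p)^{4−i} with p = 0.78
C(4,2)·0.78^2·0.22^2 = 0.176679
C(4,3)·0.78^3·0.22^1 = 0.417606
C(4,4)·0.78^4·0.22^0 = 0.370151
Sum = 0.9644

0.9644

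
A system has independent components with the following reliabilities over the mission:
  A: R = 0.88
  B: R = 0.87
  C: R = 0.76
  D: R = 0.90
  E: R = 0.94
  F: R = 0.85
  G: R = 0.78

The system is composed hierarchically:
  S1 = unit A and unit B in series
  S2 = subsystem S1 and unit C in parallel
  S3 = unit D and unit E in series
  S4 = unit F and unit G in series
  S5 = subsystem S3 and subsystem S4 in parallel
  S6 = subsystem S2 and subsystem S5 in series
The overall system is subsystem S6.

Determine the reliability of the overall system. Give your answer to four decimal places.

Series (A and B): 0.880000 × 0.870000 = 0.765600
Parallel ([0.765600] and C): 1 − (1 − 0.765600)(1 − 0.760000) = 0.943744
Series (D and E): 0.900000 × 0.940000 = 0.846000
Series (F and G): 0.850000 × 0.780000 = 0.663000
Parallel ([0.846000] and [0.663000]): 1 − (1 − 0.846000)(1 − 0.663000) = 0.948102
Series ([0.943744] and [0.948102]): 0.943744 × 0.948102 = 0.8948

0.8948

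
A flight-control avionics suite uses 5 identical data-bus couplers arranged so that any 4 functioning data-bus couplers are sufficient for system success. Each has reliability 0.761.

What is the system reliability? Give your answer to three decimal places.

R = Σ_{i=4}^{5} C(5,i) p^i (1−p)^{5−i} with p = 0.761
C(5,4)·0.761^4·0.239^1 = 0.40078
C(5,5)·0.761^5·0.239^0 = 0.25523
Sum = 0.656

0.656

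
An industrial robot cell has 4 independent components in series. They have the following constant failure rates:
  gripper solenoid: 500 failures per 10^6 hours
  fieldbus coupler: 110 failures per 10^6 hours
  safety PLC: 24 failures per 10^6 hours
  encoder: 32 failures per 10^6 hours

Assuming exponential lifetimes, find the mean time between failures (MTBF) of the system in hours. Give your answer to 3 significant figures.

Series of exponential components: λ_sys = Σ λ_i
λ_sys = 0.00050 + 0.00011 + 0.000024 + 0.000032 = 6.6600e-04 /h
MTBF = 1 / λ_sys = 1500 h

1500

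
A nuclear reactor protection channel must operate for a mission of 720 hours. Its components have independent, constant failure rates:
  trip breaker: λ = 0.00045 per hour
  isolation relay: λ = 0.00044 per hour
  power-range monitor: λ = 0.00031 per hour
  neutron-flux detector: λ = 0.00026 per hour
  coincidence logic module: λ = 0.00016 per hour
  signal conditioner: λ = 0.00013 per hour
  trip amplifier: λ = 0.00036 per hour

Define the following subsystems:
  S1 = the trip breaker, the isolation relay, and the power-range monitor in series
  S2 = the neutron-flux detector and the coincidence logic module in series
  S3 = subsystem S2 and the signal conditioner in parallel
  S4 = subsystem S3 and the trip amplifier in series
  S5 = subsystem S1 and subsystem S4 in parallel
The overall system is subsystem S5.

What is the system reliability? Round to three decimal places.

0.857

R(trip breaker) = exp(−0.00045 × 720) = 0.72325
R(isolation relay) = exp(−0.00044 × 720) = 0.72848
R(power-range monitor) = exp(−0.00031 × 720) = 0.79995
R(neutron-flux detector) = exp(−0.00026 × 720) = 0.82928
R(coincidence logic module) = exp(−0.00016 × 720) = 0.89119
R(signal conditioner) = exp(−0.00013 × 720) = 0.91065
R(trip amplifier) = exp(−0.00036 × 720) = 0.77167
Series (trip breaker, isolation relay, and power-range monitor): 0.72325 × 0.72848 × 0.79995 = 0.42147
Series (neutron-flux detector and coincidence logic module): 0.82928 × 0.89119 = 0.73905
Parallel ([0.73905] and signal conditioner): 1 − (1 − 0.73905)(1 − 0.91065) = 0.97668
Series ([0.97668] and trip amplifier): 0.97668 × 0.77167 = 0.75367
Parallel ([0.42147] and [0.75367]): 1 − (1 − 0.42147)(1 − 0.75367) = 0.857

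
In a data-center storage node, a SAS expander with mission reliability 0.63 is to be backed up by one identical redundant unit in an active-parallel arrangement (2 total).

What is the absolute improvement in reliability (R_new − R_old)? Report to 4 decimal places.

R_before = 0.63
R_after = 1 − (1 − 0.63)^2 = 0.8631
ΔR = 0.8631 − 0.63 = 0.2331

0.2331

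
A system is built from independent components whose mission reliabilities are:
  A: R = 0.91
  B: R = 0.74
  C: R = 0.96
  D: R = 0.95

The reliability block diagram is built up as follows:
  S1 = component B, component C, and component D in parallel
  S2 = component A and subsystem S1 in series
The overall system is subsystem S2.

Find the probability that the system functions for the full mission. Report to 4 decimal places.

Parallel (B, C, and D): 1 − (1 − 0.740000)(1 − 0.960000)(1 − 0.950000) = 0.999480
Series (A and [0.999480]): 0.910000 × 0.999480 = 0.9095

0.9095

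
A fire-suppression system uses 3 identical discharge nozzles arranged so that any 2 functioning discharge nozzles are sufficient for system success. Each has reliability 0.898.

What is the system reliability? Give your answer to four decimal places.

0.9709

R = Σ_{i=2}^{3} C(3,i) p^i (1−p)^{3−i} with p = 0.898
C(3,2)·0.898^2·0.102^1 = 0.246760
C(3,3)·0.898^3·0.102^0 = 0.724151
Sum = 0.9709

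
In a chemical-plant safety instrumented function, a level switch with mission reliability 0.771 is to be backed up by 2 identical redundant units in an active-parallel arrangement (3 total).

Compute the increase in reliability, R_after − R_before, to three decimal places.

0.217

R_before = 0.771
R_after = 1 − (1 − 0.771)^3 = 0.988
ΔR = 0.988 − 0.771 = 0.217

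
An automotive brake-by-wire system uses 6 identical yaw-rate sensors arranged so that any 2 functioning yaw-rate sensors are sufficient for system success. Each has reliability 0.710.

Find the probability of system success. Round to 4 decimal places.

0.9907

R = Σ_{i=2}^{6} C(6,i) p^i (1−p)^{6−i} with p = 0.710
C(6,2)·0.710^2·0.290^4 = 0.053481
C(6,3)·0.710^3·0.290^3 = 0.174582
C(6,4)·0.710^4·0.290^2 = 0.320568
C(6,5)·0.710^5·0.290^1 = 0.313936
C(6,6)·0.710^6·0.290^0 = 0.128100
Sum = 0.9907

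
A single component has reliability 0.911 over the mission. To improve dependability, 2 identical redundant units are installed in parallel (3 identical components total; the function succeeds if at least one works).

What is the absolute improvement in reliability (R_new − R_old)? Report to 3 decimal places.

R_before = 0.911
R_after = 1 − (1 − 0.911)^3 = 0.999
ΔR = 0.999 − 0.911 = 0.088

0.088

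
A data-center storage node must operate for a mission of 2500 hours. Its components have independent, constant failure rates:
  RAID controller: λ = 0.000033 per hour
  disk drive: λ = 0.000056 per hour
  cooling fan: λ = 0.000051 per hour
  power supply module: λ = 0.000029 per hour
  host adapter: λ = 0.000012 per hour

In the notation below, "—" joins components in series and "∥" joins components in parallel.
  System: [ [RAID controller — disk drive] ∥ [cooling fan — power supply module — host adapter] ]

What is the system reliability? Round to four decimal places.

0.9590

R(RAID controller) = exp(−0.000033 × 2500) = 0.920811
R(disk drive) = exp(−0.000056 × 2500) = 0.869358
R(cooling fan) = exp(−0.000051 × 2500) = 0.880293
R(power supply module) = exp(−0.000029 × 2500) = 0.930066
R(host adapter) = exp(−0.000012 × 2500) = 0.970446
Series (RAID controller and disk drive): 0.920811 × 0.869358 = 0.800514
Series (cooling fan, power supply module, and host adapter): 0.880293 × 0.930066 × 0.970446 = 0.794534
Parallel ([0.800514] and [0.794534]): 1 − (1 − 0.800514)(1 − 0.794534) = 0.9590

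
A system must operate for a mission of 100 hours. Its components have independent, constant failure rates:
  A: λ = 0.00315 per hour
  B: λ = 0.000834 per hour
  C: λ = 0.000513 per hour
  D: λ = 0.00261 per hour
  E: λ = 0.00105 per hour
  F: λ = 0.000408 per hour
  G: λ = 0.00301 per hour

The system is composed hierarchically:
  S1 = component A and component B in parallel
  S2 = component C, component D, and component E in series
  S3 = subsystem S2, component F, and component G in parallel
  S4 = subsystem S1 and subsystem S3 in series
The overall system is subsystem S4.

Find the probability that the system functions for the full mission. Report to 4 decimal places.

R(A) = exp(−0.00315 × 100) = 0.729789
R(B) = exp(−0.000834 × 100) = 0.919983
R(C) = exp(−0.000513 × 100) = 0.949994
R(D) = exp(−0.00261 × 100) = 0.770281
R(E) = exp(−0.00105 × 100) = 0.900325
R(F) = exp(−0.000408 × 100) = 0.960021
R(G) = exp(−0.00301 × 100) = 0.740078
Parallel (A and B): 1 − (1 − 0.729789)(1 − 0.919983) = 0.978379
Series (C, D, and E): 0.949994 × 0.770281 × 0.900325 = 0.658824
Parallel ([0.658824], F, and G): 1 − (1 − 0.658824)(1 − 0.960021)(1 − 0.740078) = 0.996455
Series ([0.978379] and [0.996455]): 0.978379 × 0.996455 = 0.9749

0.9749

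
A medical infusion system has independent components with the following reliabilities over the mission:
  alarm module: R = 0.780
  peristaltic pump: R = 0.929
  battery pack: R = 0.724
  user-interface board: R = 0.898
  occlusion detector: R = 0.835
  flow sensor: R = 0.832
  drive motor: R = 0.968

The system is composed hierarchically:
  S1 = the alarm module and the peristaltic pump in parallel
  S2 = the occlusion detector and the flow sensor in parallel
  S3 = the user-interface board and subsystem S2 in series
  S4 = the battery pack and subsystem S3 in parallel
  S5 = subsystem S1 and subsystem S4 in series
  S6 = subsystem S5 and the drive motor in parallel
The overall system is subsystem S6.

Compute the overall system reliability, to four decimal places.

0.9984

Parallel (alarm module and peristaltic pump): 1 − (1 − 0.780000)(1 − 0.929000) = 0.984380
Parallel (occlusion detector and flow sensor): 1 − (1 − 0.835000)(1 − 0.832000) = 0.972280
Series (user-interface board and [0.972280]): 0.898000 × 0.972280 = 0.873107
Parallel (battery pack and [0.873107]): 1 − (1 − 0.724000)(1 − 0.873107) = 0.964978
Series ([0.984380] and [0.964978]): 0.984380 × 0.964978 = 0.949905
Parallel ([0.949905] and drive motor): 1 − (1 − 0.949905)(1 − 0.968000) = 0.9984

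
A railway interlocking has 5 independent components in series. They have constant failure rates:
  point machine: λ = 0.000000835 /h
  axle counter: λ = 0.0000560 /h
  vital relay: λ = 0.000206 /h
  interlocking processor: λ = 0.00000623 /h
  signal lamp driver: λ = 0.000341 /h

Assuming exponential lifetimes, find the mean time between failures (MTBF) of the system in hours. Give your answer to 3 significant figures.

Series of exponential components: λ_sys = Σ λ_i
λ_sys = 0.000000835 + 0.0000560 + 0.000206 + 0.00000623 + 0.000341 = 6.1007e-04 /h
MTBF = 1 / λ_sys = 1640 h

1640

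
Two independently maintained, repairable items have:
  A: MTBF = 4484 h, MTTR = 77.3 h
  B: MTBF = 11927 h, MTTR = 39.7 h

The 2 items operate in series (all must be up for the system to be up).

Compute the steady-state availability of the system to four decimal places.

A(A) = MTBF/(MTBF+MTTR) = 4484/(4484+77.3) = 0.983053
A(B) = MTBF/(MTBF+MTTR) = 11927/(11927+39.7) = 0.996682
Series availability: 0.983053 × 0.996682 = 0.9798

0.9798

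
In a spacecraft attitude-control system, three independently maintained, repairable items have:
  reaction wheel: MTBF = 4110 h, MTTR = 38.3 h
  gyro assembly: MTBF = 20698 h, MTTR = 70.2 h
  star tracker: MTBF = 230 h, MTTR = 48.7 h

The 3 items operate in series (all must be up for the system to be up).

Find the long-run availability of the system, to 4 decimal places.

0.8149

A(reaction wheel) = MTBF/(MTBF+MTTR) = 4110/(4110+38.3) = 0.990767
A(gyro assembly) = MTBF/(MTBF+MTTR) = 20698/(20698+70.2) = 0.996620
A(star tracker) = MTBF/(MTBF+MTTR) = 230/(230+48.7) = 0.825260
Series availability: 0.990767 × 0.996620 × 0.825260 = 0.8149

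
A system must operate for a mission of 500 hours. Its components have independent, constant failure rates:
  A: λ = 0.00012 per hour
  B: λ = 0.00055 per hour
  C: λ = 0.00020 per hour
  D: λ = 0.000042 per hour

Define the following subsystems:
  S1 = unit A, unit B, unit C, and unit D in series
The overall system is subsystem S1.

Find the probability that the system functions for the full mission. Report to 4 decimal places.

0.6338

R(A) = exp(−0.00012 × 500) = 0.941765
R(B) = exp(−0.00055 × 500) = 0.759572
R(C) = exp(−0.00020 × 500) = 0.904837
R(D) = exp(−0.000042 × 500) = 0.979219
Series (A, B, C, and D): 0.941765 × 0.759572 × 0.904837 × 0.979219 = 0.6338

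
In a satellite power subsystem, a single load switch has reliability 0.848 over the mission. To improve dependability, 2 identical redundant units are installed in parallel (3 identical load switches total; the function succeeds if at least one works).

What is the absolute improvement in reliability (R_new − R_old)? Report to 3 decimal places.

0.148

R_before = 0.848
R_after = 1 − (1 − 0.848)^3 = 0.996
ΔR = 0.996 − 0.848 = 0.148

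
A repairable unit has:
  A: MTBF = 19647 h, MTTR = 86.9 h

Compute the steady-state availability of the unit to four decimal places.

A(A) = MTBF/(MTBF+MTTR) = 19647/(19647+86.9) = 0.9956

0.9956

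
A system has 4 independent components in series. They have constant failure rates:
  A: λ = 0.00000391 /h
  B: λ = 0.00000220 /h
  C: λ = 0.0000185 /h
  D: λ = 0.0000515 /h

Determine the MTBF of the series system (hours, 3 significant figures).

Series of exponential components: λ_sys = Σ λ_i
λ_sys = 0.00000391 + 0.00000220 + 0.0000185 + 0.0000515 = 7.6110e-05 /h
MTBF = 1 / λ_sys = 13100 h

13100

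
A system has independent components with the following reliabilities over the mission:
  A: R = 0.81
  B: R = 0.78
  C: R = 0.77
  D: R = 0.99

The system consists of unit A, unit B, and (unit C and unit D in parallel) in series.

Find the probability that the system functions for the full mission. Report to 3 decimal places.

Parallel (C and D): 1 − (1 − 0.77000)(1 − 0.99000) = 0.99770
Series (A, B, and [0.99770]): 0.81000 × 0.78000 × 0.99770 = 0.630

0.630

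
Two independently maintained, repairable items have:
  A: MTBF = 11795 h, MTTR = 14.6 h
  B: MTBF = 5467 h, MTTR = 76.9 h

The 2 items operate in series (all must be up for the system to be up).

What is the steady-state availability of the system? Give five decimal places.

0.98491

A(A) = MTBF/(MTBF+MTTR) = 11795/(11795+14.6) = 0.998764
A(B) = MTBF/(MTBF+MTTR) = 5467/(5467+76.9) = 0.986129
Series availability: 0.998764 × 0.986129 = 0.98491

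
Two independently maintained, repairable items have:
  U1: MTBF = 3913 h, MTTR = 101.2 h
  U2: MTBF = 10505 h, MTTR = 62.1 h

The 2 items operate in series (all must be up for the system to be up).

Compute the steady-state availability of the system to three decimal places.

0.969

A(U1) = MTBF/(MTBF+MTTR) = 3913/(3913+101.2) = 0.974789
A(U2) = MTBF/(MTBF+MTTR) = 10505/(10505+62.1) = 0.994123
Series availability: 0.974789 × 0.994123 = 0.969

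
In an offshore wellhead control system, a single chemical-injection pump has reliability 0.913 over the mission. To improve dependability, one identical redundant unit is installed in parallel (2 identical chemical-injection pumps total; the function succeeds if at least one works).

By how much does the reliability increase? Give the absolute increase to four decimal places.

R_before = 0.913
R_after = 1 − (1 − 0.913)^2 = 0.9924
ΔR = 0.9924 − 0.913 = 0.0794

0.0794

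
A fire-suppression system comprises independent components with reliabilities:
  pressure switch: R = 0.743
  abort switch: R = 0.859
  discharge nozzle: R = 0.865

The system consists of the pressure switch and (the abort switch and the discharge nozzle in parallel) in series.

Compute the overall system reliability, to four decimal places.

0.7289

Parallel (abort switch and discharge nozzle): 1 − (1 − 0.859000)(1 − 0.865000) = 0.980965
Series (pressure switch and [0.980965]): 0.743000 × 0.980965 = 0.7289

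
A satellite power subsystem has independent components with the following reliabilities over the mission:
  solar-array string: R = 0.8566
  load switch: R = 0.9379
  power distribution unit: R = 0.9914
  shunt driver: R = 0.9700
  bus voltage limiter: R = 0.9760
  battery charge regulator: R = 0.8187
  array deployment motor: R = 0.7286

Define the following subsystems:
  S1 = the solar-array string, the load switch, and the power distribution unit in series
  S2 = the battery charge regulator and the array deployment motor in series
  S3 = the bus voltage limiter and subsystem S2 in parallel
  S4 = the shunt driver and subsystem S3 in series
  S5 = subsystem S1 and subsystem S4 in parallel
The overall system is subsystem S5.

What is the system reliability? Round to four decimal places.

Series (solar-array string, load switch, and power distribution unit): 0.856600 × 0.937900 × 0.991400 = 0.796496
Series (battery charge regulator and array deployment motor): 0.818700 × 0.728600 = 0.596505
Parallel (bus voltage limiter and [0.596505]): 1 − (1 − 0.976000)(1 − 0.596505) = 0.990316
Series (shunt driver and [0.990316]): 0.970000 × 0.990316 = 0.960607
Parallel ([0.796496] and [0.960607]): 1 − (1 − 0.796496)(1 − 0.960607) = 0.9920

0.9920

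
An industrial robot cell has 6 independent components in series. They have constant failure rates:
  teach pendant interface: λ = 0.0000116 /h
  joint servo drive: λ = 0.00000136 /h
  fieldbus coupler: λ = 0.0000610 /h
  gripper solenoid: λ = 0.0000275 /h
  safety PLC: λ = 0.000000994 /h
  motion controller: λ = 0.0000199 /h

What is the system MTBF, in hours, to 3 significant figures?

8170

Series of exponential components: λ_sys = Σ λ_i
λ_sys = 0.0000116 + 0.00000136 + 0.0000610 + 0.0000275 + 0.000000994 + 0.0000199 = 1.2235e-04 /h
MTBF = 1 / λ_sys = 8170 h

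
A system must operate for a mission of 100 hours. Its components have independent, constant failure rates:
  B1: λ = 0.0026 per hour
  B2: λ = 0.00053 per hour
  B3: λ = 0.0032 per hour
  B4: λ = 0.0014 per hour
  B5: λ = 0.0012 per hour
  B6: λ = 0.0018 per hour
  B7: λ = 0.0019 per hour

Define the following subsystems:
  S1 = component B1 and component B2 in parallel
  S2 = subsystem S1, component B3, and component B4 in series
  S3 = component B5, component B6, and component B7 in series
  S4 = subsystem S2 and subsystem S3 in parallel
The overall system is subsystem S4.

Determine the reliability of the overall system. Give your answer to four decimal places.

0.8543

R(B1) = exp(−0.0026 × 100) = 0.771052
R(B2) = exp(−0.00053 × 100) = 0.948380
R(B3) = exp(−0.0032 × 100) = 0.726149
R(B4) = exp(−0.0014 × 100) = 0.869358
R(B5) = exp(−0.0012 × 100) = 0.886920
R(B6) = exp(−0.0018 × 100) = 0.835270
R(B7) = exp(−0.0019 × 100) = 0.826959
Parallel (B1 and B2): 1 − (1 − 0.771052)(1 − 0.948380) = 0.988182
Series ([0.988182], B3, and B4): 0.988182 × 0.726149 × 0.869358 = 0.623823
Series (B5, B6, and B7): 0.886920 × 0.835270 × 0.826959 = 0.612626
Parallel ([0.623823] and [0.612626]): 1 − (1 − 0.623823)(1 − 0.612626) = 0.8543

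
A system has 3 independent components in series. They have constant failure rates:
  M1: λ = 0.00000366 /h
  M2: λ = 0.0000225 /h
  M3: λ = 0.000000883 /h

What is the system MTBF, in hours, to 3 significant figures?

Series of exponential components: λ_sys = Σ λ_i
λ_sys = 0.00000366 + 0.0000225 + 0.000000883 = 2.7043e-05 /h
MTBF = 1 / λ_sys = 37000 h

37000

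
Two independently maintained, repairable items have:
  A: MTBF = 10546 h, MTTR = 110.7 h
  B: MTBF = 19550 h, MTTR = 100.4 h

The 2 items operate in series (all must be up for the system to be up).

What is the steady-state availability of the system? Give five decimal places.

A(A) = MTBF/(MTBF+MTTR) = 10546/(10546+110.7) = 0.989612
A(B) = MTBF/(MTBF+MTTR) = 19550/(19550+100.4) = 0.994891
Series availability: 0.989612 × 0.994891 = 0.98456

0.98456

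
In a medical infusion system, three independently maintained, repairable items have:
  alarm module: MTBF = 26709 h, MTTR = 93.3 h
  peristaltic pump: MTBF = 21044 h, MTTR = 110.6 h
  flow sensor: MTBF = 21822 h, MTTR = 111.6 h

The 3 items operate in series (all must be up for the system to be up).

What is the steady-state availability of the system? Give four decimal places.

0.9863

A(alarm module) = MTBF/(MTBF+MTTR) = 26709/(26709+93.3) = 0.996519
A(peristaltic pump) = MTBF/(MTBF+MTTR) = 21044/(21044+110.6) = 0.994772
A(flow sensor) = MTBF/(MTBF+MTTR) = 21822/(21822+111.6) = 0.994912
Series availability: 0.996519 × 0.994772 × 0.994912 = 0.9863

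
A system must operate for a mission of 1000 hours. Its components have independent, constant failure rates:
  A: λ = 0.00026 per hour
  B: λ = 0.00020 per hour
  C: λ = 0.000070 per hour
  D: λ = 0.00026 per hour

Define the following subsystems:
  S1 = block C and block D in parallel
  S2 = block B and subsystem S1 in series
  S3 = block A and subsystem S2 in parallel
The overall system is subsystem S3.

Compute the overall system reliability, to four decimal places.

0.9556

R(A) = exp(−0.00026 × 1000) = 0.771052
R(B) = exp(−0.00020 × 1000) = 0.818731
R(C) = exp(−0.000070 × 1000) = 0.932394
R(D) = exp(−0.00026 × 1000) = 0.771052
Parallel (C and D): 1 − (1 − 0.932394)(1 − 0.771052) = 0.984522
Series (B and [0.984522]): 0.818731 × 0.984522 = 0.806059
Parallel (A and [0.806059]): 1 − (1 − 0.771052)(1 − 0.806059) = 0.9556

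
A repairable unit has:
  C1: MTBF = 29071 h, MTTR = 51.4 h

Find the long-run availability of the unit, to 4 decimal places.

0.9982

A(C1) = MTBF/(MTBF+MTTR) = 29071/(29071+51.4) = 0.9982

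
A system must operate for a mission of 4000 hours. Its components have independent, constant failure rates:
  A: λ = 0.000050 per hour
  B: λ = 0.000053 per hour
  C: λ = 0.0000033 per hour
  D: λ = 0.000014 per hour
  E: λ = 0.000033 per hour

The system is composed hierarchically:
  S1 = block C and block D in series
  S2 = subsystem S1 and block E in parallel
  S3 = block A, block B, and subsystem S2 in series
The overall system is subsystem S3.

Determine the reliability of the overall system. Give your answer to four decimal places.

0.6568

R(A) = exp(−0.000050 × 4000) = 0.818731
R(B) = exp(−0.000053 × 4000) = 0.808965
R(C) = exp(−0.0000033 × 4000) = 0.986887
R(D) = exp(−0.000014 × 4000) = 0.945539
R(E) = exp(−0.000033 × 4000) = 0.876341
Series (C and D): 0.986887 × 0.945539 = 0.933140
Parallel ([0.933140] and E): 1 − (1 − 0.933140)(1 − 0.876341) = 0.991732
Series (A, B, and [0.991732]): 0.818731 × 0.808965 × 0.991732 = 0.6568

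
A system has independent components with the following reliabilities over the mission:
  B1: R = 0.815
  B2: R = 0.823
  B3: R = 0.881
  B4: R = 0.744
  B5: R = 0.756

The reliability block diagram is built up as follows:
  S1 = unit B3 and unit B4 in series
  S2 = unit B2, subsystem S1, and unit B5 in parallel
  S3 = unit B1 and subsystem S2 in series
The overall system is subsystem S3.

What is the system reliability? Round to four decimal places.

0.8029

Series (B3 and B4): 0.881000 × 0.744000 = 0.655464
Parallel (B2, [0.655464], and B5): 1 − (1 − 0.823000)(1 − 0.655464)(1 − 0.756000) = 0.985120
Series (B1 and [0.985120]): 0.815000 × 0.985120 = 0.8029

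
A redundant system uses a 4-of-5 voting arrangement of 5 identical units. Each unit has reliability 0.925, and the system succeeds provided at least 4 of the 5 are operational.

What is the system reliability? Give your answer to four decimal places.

0.9517

R = Σ_{i=4}^{5} C(5,i) p^i (1−p)^{5−i} with p = 0.925
C(5,4)·0.925^4·0.075^1 = 0.274535
C(5,5)·0.925^5·0.075^0 = 0.677187
Sum = 0.9517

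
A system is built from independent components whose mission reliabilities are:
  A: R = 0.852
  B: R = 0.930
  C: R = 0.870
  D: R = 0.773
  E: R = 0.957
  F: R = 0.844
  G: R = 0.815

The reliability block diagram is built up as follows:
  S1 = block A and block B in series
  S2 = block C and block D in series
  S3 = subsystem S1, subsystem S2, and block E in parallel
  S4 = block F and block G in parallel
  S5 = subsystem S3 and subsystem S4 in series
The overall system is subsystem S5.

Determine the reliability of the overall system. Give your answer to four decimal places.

Series (A and B): 0.852000 × 0.930000 = 0.792360
Series (C and D): 0.870000 × 0.773000 = 0.672510
Parallel ([0.792360], [0.672510], and E): 1 − (1 − 0.792360)(1 − 0.672510)(1 − 0.957000) = 0.997076
Parallel (F and G): 1 − (1 − 0.844000)(1 − 0.815000) = 0.971140
Series ([0.997076] and [0.971140]): 0.997076 × 0.971140 = 0.9683

0.9683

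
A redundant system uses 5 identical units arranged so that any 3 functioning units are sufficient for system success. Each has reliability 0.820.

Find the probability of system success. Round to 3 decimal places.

R = Σ_{i=3}^{5} C(5,i) p^i (1−p)^{5−i} with p = 0.820
C(5,3)·0.820^3·0.180^2 = 0.17864
C(5,4)·0.820^4·0.180^1 = 0.40691
C(5,5)·0.820^5·0.180^0 = 0.37074
Sum = 0.956

0.956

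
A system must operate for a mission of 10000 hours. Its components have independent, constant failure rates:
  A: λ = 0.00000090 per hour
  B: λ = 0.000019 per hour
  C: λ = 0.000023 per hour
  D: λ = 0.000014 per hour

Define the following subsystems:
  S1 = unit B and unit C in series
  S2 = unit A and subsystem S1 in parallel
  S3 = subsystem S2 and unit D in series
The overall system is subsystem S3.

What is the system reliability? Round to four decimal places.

0.8667

R(A) = exp(−0.00000090 × 10000) = 0.991040
R(B) = exp(−0.000019 × 10000) = 0.826959
R(C) = exp(−0.000023 × 10000) = 0.794534
R(D) = exp(−0.000014 × 10000) = 0.869358
Series (B and C): 0.826959 × 0.794534 = 0.657047
Parallel (A and [0.657047]): 1 − (1 − 0.991040)(1 − 0.657047) = 0.996927
Series ([0.996927] and D): 0.996927 × 0.869358 = 0.8667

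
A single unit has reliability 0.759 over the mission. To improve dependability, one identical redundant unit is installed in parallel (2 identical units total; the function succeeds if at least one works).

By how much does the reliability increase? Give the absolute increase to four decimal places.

0.1829

R_before = 0.759
R_after = 1 − (1 − 0.759)^2 = 0.9419
ΔR = 0.9419 − 0.759 = 0.1829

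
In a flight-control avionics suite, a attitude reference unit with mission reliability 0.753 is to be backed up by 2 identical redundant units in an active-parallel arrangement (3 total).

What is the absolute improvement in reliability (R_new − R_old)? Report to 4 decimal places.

R_before = 0.753
R_after = 1 − (1 − 0.753)^3 = 0.9849
ΔR = 0.9849 − 0.753 = 0.2319

0.2319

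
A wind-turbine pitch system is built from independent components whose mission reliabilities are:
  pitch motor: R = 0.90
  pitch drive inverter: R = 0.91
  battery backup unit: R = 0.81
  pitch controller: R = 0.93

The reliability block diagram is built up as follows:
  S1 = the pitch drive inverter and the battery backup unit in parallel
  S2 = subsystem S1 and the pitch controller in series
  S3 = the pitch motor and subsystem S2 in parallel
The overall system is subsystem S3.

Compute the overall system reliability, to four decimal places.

0.9914

Parallel (pitch drive inverter and battery backup unit): 1 − (1 − 0.910000)(1 − 0.810000) = 0.982900
Series ([0.982900] and pitch controller): 0.982900 × 0.930000 = 0.914097
Parallel (pitch motor and [0.914097]): 1 − (1 − 0.900000)(1 − 0.914097) = 0.9914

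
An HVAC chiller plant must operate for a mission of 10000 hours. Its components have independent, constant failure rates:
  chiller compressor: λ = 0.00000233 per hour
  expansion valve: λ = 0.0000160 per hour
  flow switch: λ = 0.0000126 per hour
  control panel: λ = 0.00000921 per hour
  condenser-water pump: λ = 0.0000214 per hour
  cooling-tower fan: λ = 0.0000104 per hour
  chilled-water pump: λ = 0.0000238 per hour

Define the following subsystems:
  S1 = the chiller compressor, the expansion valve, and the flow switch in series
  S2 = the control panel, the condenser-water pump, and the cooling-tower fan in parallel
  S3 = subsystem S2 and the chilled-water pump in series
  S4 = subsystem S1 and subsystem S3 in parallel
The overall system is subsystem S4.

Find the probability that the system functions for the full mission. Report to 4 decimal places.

0.9433

R(chiller compressor) = exp(−0.00000233 × 10000) = 0.976969
R(expansion valve) = exp(−0.0000160 × 10000) = 0.852144
R(flow switch) = exp(−0.0000126 × 10000) = 0.881615
R(control panel) = exp(−0.00000921 × 10000) = 0.912014
R(condenser-water pump) = exp(−0.0000214 × 10000) = 0.807348
R(cooling-tower fan) = exp(−0.0000104 × 10000) = 0.901225
R(chilled-water pump) = exp(−0.0000238 × 10000) = 0.788203
Series (chiller compressor, expansion valve, and flow switch): 0.976969 × 0.852144 × 0.881615 = 0.733961
Parallel (control panel, condenser-water pump, and cooling-tower fan): 1 − (1 − 0.912014)(1 − 0.807348)(1 − 0.901225) = 0.998326
Series ([0.998326] and chilled-water pump): 0.998326 × 0.788203 = 0.786884
Parallel ([0.733961] and [0.786884]): 1 − (1 − 0.733961)(1 − 0.786884) = 0.9433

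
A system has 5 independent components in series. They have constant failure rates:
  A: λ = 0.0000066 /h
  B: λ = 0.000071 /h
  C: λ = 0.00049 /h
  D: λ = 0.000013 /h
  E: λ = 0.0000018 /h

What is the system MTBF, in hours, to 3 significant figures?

Series of exponential components: λ_sys = Σ λ_i
λ_sys = 0.0000066 + 0.000071 + 0.00049 + 0.000013 + 0.0000018 = 5.8240e-04 /h
MTBF = 1 / λ_sys = 1720 h

1720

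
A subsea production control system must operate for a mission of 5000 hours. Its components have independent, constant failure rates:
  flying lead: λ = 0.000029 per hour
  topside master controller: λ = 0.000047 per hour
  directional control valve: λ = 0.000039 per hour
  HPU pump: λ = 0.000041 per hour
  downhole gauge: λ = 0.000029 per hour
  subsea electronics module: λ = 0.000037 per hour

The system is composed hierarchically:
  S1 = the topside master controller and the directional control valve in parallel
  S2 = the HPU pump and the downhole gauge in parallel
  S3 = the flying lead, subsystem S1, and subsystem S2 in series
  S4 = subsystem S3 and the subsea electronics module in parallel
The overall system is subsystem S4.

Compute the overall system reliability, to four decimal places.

R(flying lead) = exp(−0.000029 × 5000) = 0.865022
R(topside master controller) = exp(−0.000047 × 5000) = 0.790571
R(directional control valve) = exp(−0.000039 × 5000) = 0.822835
R(HPU pump) = exp(−0.000041 × 5000) = 0.814647
R(downhole gauge) = exp(−0.000029 × 5000) = 0.865022
R(subsea electronics module) = exp(−0.000037 × 5000) = 0.831104
Parallel (topside master controller and directional control valve): 1 − (1 − 0.790571)(1 − 0.822835) = 0.962897
Parallel (HPU pump and downhole gauge): 1 − (1 − 0.814647)(1 − 0.865022) = 0.974981
Series (flying lead, [0.962897], and [0.974981]): 0.865022 × 0.962897 × 0.974981 = 0.812088
Parallel ([0.812088] and subsea electronics module): 1 − (1 − 0.812088)(1 − 0.831104) = 0.9683

0.9683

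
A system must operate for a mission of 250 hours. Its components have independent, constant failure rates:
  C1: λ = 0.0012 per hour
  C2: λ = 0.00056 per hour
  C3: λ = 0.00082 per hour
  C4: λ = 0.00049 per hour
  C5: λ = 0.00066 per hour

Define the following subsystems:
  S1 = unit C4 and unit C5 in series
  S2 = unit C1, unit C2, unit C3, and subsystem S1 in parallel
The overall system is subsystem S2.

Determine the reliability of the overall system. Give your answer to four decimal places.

R(C1) = exp(−0.0012 × 250) = 0.740818
R(C2) = exp(−0.00056 × 250) = 0.869358
R(C3) = exp(−0.00082 × 250) = 0.814647
R(C4) = exp(−0.00049 × 250) = 0.884706
R(C5) = exp(−0.00066 × 250) = 0.847894
Series (C4 and C5): 0.884706 × 0.847894 = 0.750137
Parallel (C1, C2, C3, and [0.750137]): 1 − (1 − 0.740818)(1 − 0.869358)(1 − 0.814647)(1 − 0.750137) = 0.9984

0.9984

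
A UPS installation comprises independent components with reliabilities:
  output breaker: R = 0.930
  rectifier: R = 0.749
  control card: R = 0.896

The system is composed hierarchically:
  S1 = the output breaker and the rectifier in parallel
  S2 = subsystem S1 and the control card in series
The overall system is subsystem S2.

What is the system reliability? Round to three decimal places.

0.880

Parallel (output breaker and rectifier): 1 − (1 − 0.93000)(1 − 0.74900) = 0.98243
Series ([0.98243] and control card): 0.98243 × 0.89600 = 0.880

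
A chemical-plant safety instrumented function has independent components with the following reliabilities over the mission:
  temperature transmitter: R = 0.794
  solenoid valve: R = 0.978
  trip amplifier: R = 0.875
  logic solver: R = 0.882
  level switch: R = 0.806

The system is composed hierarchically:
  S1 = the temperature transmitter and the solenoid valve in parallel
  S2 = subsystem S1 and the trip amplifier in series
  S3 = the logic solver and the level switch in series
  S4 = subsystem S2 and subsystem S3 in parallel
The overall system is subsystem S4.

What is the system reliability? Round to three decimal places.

Parallel (temperature transmitter and solenoid valve): 1 − (1 − 0.79400)(1 − 0.97800) = 0.99547
Series ([0.99547] and trip amplifier): 0.99547 × 0.87500 = 0.87104
Series (logic solver and level switch): 0.88200 × 0.80600 = 0.71089
Parallel ([0.87104] and [0.71089]): 1 − (1 − 0.87104)(1 − 0.71089) = 0.963

0.963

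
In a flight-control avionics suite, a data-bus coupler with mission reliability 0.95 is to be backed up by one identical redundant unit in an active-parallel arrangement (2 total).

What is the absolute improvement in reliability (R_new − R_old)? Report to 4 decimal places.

0.0475

R_before = 0.95
R_after = 1 − (1 − 0.95)^2 = 0.9975
ΔR = 0.9975 − 0.95 = 0.0475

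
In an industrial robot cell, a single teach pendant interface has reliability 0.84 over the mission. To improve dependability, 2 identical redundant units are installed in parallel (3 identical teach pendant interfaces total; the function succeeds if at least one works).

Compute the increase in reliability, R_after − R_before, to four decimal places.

R_before = 0.84
R_after = 1 − (1 − 0.84)^3 = 0.9959
ΔR = 0.9959 − 0.84 = 0.1559

0.1559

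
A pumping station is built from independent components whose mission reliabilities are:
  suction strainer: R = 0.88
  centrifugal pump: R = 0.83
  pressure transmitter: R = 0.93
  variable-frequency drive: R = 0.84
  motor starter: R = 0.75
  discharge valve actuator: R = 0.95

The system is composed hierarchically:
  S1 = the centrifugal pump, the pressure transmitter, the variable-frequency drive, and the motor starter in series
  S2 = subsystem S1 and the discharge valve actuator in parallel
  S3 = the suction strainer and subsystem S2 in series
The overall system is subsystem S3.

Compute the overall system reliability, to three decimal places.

Series (centrifugal pump, pressure transmitter, variable-frequency drive, and motor starter): 0.83000 × 0.93000 × 0.84000 × 0.75000 = 0.48630
Parallel ([0.48630] and discharge valve actuator): 1 − (1 − 0.48630)(1 − 0.95000) = 0.97432
Series (suction strainer and [0.97432]): 0.88000 × 0.97432 = 0.857

0.857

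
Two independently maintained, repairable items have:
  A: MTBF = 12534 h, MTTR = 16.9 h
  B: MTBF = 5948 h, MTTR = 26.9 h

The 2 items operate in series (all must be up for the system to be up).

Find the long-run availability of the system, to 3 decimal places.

A(A) = MTBF/(MTBF+MTTR) = 12534/(12534+16.9) = 0.998653
A(B) = MTBF/(MTBF+MTTR) = 5948/(5948+26.9) = 0.995498
Series availability: 0.998653 × 0.995498 = 0.994

0.994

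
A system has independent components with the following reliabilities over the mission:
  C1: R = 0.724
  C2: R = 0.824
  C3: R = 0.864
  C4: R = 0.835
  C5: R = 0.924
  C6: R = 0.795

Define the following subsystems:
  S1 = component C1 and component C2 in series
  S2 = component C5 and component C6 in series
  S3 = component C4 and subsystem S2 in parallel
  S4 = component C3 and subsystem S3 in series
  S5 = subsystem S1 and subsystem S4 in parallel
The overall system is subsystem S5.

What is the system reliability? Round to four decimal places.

Series (C1 and C2): 0.724000 × 0.824000 = 0.596576
Series (C5 and C6): 0.924000 × 0.795000 = 0.734580
Parallel (C4 and [0.734580]): 1 − (1 − 0.835000)(1 − 0.734580) = 0.956206
Series (C3 and [0.956206]): 0.864000 × 0.956206 = 0.826162
Parallel ([0.596576] and [0.826162]): 1 − (1 − 0.596576)(1 − 0.826162) = 0.9299

0.9299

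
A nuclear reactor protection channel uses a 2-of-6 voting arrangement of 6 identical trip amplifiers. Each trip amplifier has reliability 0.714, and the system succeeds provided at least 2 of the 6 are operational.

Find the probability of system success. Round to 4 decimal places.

0.9913

R = Σ_{i=2}^{6} C(6,i) p^i (1−p)^{6−i} with p = 0.714
C(6,2)·0.714^2·0.286^4 = 0.051163
C(6,3)·0.714^3·0.286^3 = 0.170303
C(6,4)·0.714^4·0.286^2 = 0.318872
C(6,5)·0.714^5·0.286^1 = 0.318426
C(6,6)·0.714^6·0.286^0 = 0.132492
Sum = 0.9913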